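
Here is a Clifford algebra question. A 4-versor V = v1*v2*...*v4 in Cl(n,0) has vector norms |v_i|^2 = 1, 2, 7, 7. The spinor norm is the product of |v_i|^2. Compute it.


Spinor norm N(V) = |v1|^2 * |v2|^2 * ... * |v4|^2
= 1 * 2 * 7 * 7
Running product: 1, 2, 14, 98
N(V) = 98


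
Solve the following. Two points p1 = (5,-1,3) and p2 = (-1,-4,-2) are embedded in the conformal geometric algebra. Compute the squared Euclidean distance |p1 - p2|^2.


p1 - p2 = (6, 3, 5)
|p1 - p2|^2 = 6^2 + 3^2 + 5^2
= 36 + 9 + 25
= 70


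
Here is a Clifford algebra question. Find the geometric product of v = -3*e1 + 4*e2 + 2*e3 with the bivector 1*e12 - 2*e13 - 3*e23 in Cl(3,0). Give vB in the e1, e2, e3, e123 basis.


vB has grade-1 (vector) and grade-3 (trivector) parts: vB = (v _| B) + (v ^ B).
Vector part <vB>_1:
  e1: -v2*b12 - v3*b13 = -(4)*(1) - (2)*(-2) = 0
  e2: v1*b12 - v3*b23 = (-3)*(1) - (2)*(-3) = 3
  e3: v1*b13 + v2*b23 = (-3)*(-2) + (4)*(-3) = -6
Trivector part <vB>_3:
  e123: v1*b23 - v2*b13 + v3*b12 = (-3)*(-3) - (4)*(-2) + (2)*(1) = 19
vB = 0*e1 + 3*e2 - 6*e3 + 19*e123


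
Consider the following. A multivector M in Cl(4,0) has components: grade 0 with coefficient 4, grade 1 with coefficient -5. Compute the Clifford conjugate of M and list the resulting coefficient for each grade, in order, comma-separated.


Clifford conjugate sign for grade k: (-1)^(k(k+1)/2)
Grade 0: (-1)^(0*1/2) = (-1)^0 = 1, coeff 4 -> 4
Grade 1: (-1)^(1*2/2) = (-1)^1 = -1, coeff -5 -> 5
Conjugated coefficients: 4, 5


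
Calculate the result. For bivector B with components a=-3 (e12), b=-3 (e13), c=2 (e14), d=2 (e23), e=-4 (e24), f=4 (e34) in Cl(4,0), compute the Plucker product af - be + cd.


Plucker relation: af - be + cd
a*f = (-3)*4 = -12
b*e = (-3)*(-4) = 12
c*d = 2*2 = 4
af - be + cd = -12 - 12 + 4
= -20


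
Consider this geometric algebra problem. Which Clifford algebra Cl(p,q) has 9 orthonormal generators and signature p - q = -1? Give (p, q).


We need p + q = 9 and p - q = -1.
Adding: 2p = 9 + (-1) = 8, so p = 4.
Then q = 9 - 4 = 5.
(p, q) = (4, 5)


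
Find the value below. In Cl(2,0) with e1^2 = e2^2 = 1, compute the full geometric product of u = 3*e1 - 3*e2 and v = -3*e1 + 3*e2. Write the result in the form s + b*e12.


Expand: (3*e1 - 3*e2)(-3*e1 + 3*e2)
= 3*(-3)*e1e1 + 3*3*e1e2 + (-3)*(-3)*e2e1 + (-3)*3*e2e2
Using e1^2 = e2^2 = 1, e2e1 = -e1e2:
Scalar part s = 3*(-3) + (-3)*3 = -9 + (-9) = -18
Bivector part b = 3*3 - (-3)*(-3) = 9 - 9 = 0
uv = -18 + 0*e12


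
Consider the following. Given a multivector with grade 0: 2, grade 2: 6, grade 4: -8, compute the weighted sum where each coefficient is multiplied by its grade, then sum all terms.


Grade-weighted sum = sum of grade_k * coefficient_k
0*2 = 0
2*6 = 12
4*(-8) = -32
Total = 0 + 12 + (-32) = -20


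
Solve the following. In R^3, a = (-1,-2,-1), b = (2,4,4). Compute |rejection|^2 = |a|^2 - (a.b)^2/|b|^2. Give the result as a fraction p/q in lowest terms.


|a|^2 = (-1)^2 + (-2)^2 + (-1)^2 = 6
|b|^2 = 2^2 + 4^2 + 4^2 = 36
a . b = (-1)*2 + (-2)*4 + (-1)*4 = -14
(a.b)^2 = (-14)^2 = 196
|rej|^2 = 6 - 196/36
= (216 - 196)/36
= 20/36
In lowest terms: 5/9


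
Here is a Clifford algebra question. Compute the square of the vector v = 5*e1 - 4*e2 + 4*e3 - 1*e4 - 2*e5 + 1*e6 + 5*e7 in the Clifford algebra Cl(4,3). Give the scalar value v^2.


v^2 = sum of c_i^2 * e_i^2
Positive signature terms (e_i^2 = +1): 5^2 + (-4)^2 + 4^2 + (-1)^2 = 58
Negative signature terms (e_j^2 = -1): (-2)^2 + 1^2 + 5^2 = 30
v^2 = 58 - 30 = 28


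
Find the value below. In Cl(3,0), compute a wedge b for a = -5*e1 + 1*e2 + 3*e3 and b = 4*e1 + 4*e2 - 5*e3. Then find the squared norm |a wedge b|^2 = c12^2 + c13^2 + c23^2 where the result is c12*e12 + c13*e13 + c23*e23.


a wedge b = (a1*b2 - a2*b1)*e12 + (a1*b3 - a3*b1)*e13 + (a2*b3 - a3*b2)*e23
e12 coeff: (-5)*4 - 1*4 = -20 - 4 = -24
e13 coeff: (-5)*(-5) - 3*4 = 25 - 12 = 13
e23 coeff: 1*(-5) - 3*4 = -5 - 12 = -17
|a wedge b|^2 = (-24)^2 + 13^2 + (-17)^2
= 576 + 169 + 289
= 1034


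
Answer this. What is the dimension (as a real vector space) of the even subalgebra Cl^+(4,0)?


Even subalgebra dimension = 2^(n-1)
n = 4 + 0 = 4
2^(4 - 1) = 2^3 = 8
Verification: sum of C(4,k) for even k = 1 + 6 + 1 = 8
Result = 8


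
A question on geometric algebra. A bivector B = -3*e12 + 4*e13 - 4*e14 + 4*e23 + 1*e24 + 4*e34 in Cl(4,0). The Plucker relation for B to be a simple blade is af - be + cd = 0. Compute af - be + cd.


Plucker relation: af - be + cd
a*f = (-3)*4 = -12
b*e = 4*1 = 4
c*d = (-4)*4 = -16
af - be + cd = -12 - 4 + (-16)
= -32


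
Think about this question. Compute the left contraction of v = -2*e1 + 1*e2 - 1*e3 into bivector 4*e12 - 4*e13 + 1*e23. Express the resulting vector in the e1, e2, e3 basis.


Left contraction v _| B = <vB>_1 (grade-1 part of the geometric product vB).
Using e1_|e12 = e2, e2_|e12 = -e1, e1_|e13 = e3, e3_|e13 = -e1, e2_|e23 = e3, e3_|e23 = -e2:
e1 coeff: -v2*b12 - v3*b13 = -(1)*(4) - (-1)*(-4) = -8
e2 coeff: v1*b12 - v3*b23 = (-2)*(4) - (-1)*(1) = -7
e3 coeff: v1*b13 + v2*b23 = (-2)*(-4) + (1)*(1) = 9
v _| B = -8*e1 - 7*e2 + 9*e3


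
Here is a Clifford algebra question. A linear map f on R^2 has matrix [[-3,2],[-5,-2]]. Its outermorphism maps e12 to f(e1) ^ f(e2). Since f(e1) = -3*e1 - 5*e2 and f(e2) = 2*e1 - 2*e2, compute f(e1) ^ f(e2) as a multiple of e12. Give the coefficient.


The outermorphism of a linear map f sends e1^e2 to f(e1)^f(e2).
f(e1) = -3*e1 - 5*e2
f(e2) = 2*e1 - 2*e2
f(e1) ^ f(e2) = (-3*e1 - 5*e2) ^ (2*e1 - 2*e2)
= (-3)*(-2)*e12 + (-5)*2*e21
= (6 - (-10))*e12
= 16*e12
Coefficient = 16


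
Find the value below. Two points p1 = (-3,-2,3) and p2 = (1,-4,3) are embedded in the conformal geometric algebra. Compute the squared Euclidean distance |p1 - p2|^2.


p1 - p2 = (-4, 2, 0)
|p1 - p2|^2 = (-4)^2 + 2^2 + 0^2
= 16 + 4 + 0
= 20


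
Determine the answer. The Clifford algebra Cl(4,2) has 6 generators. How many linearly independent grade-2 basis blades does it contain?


Number of grade-k basis blades in Cl(p,q) with n = p + q is C(n, k).
n = 4 + 2 = 6
C(6, 2) = 6! / (2! * 4!)
= 720 / (2 * 24)
= 15


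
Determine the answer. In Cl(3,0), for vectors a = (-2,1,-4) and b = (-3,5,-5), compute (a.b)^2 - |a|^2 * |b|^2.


a . b = (-2)*(-3) + 1*5 + (-4)*(-5)
= 6 + 5 + 20 = 31
|a|^2 = (-2)^2 + 1^2 + (-4)^2 = 21
|b|^2 = (-3)^2 + 5^2 + (-5)^2 = 59
(a.b)^2 = 31^2 = 961
|a|^2 * |b|^2 = 21 * 59 = 1239
Result = 961 - 1239 = -278


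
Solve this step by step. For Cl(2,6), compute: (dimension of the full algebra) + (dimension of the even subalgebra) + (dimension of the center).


n = 2 + 6 = 8
Total dim = 2^8 = 256
Even subalgebra dim = 2^7 = 128
n is even, so center dim = 1
Sum = 256 + 128 + 1 = 385


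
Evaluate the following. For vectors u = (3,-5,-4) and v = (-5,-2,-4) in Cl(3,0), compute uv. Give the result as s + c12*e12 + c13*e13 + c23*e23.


In Cl(3,0): e_i^2 = 1, e_ie_j = -e_je_i for i != j.
Scalar part = u . v = 3*(-5) + (-5)*(-2) + (-4)*(-4)
= -15 + 10 + 16 = 11
e12 coeff = 3*(-2) - (-5)*(-5) = -6 - 25 = -31
e13 coeff = 3*(-4) - (-4)*(-5) = -12 - 20 = -32
e23 coeff = (-5)*(-4) - (-4)*(-2) = 20 - 8 = 12
uv = 11 - 31*e12 - 32*e13 + 12*e23


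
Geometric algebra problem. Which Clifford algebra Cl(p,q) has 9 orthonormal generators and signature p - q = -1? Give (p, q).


We need p + q = 9 and p - q = -1.
Adding: 2p = 9 + (-1) = 8, so p = 4.
Then q = 9 - 4 = 5.
(p, q) = (4, 5)


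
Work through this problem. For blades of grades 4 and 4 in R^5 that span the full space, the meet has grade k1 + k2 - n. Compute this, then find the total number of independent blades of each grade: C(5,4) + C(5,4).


Meet grade = grade(A) + grade(B) - n
= 4 + 4 - 5 = 3
C(5,4) = 5
C(5,4) = 5
dim_A + dim_B = 5 + 5 = 10


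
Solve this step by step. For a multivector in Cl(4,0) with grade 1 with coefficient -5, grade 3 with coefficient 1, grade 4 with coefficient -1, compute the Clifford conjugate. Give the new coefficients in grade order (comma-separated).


Clifford conjugate sign for grade k: (-1)^(k(k+1)/2)
Grade 1: (-1)^(1*2/2) = (-1)^1 = -1, coeff -5 -> 5
Grade 3: (-1)^(3*4/2) = (-1)^6 = 1, coeff 1 -> 1
Grade 4: (-1)^(4*5/2) = (-1)^10 = 1, coeff -1 -> -1
Conjugated coefficients: 5, 1, -1


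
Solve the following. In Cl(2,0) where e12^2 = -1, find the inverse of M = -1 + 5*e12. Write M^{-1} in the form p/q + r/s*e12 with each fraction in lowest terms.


M = -1 + 5*e12, where e12^2 = -1.
Since M commutes with its reverse ~M = a - b*e12, M * ~M = a^2 - b^2*e12^2 = a^2 + b^2.
So M^{-1} = ~M / (a^2 + b^2) = (a - b*e12)/(a^2 + b^2).
a^2 + b^2 = 1 + 25 = 26
Scalar part = -1/26 = -1/26
Bivector coeff = -5/26 = -5/26
M^{-1} = -1/26 - 5/26*e12


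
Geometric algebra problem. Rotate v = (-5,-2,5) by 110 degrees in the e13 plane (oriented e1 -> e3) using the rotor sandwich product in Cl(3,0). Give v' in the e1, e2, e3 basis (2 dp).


Rotor R = cos(55deg) - sin(55deg)*e13
Rotation angle theta = 2 * 55 = 110 degrees in the e13 plane (e1 -> e3).
The component perpendicular to the plane (e2) is invariant: v'_2 = v2 = -2.00
cos(110deg) = -0.3420, sin(110deg) = 0.9397
v'_1 = v1*cos(theta) - v3*sin(theta) = -5*(-0.3420) - 5*0.9397 = -2.99
v'_3 = v1*sin(theta) + v3*cos(theta) = -5*0.9397 + 5*(-0.3420) = -6.41
v' = -2.99*e1 - 2.00*e2 - 6.41*e3


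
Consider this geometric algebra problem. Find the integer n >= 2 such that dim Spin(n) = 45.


dim Spin(n) = dim so(n) = n(n-1)/2.
Solve n(n-1)/2 = 45, i.e. n^2 - n - 90 = 0.
Discriminant = 1 + 8*45 = 361
n = (1 + sqrt(361))/2 = (1 + 19)/2 = 10


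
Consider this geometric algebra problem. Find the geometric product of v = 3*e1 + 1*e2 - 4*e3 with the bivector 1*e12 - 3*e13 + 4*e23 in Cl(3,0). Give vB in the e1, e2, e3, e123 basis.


vB has grade-1 (vector) and grade-3 (trivector) parts: vB = (v _| B) + (v ^ B).
Vector part <vB>_1:
  e1: -v2*b12 - v3*b13 = -(1)*(1) - (-4)*(-3) = -13
  e2: v1*b12 - v3*b23 = (3)*(1) - (-4)*(4) = 19
  e3: v1*b13 + v2*b23 = (3)*(-3) + (1)*(4) = -5
Trivector part <vB>_3:
  e123: v1*b23 - v2*b13 + v3*b12 = (3)*(4) - (1)*(-3) + (-4)*(1) = 11
vB = -13*e1 + 19*e2 - 5*e3 + 11*e123


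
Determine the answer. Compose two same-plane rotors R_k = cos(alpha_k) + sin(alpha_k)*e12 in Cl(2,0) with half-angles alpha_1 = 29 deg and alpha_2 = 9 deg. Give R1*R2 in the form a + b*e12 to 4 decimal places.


Same-plane rotors commute and their half-angles add:
R1*R2 = cos(a1 + a2) + sin(a1 + a2)*e12.
a1 + a2 = 29 + 9 = 38 deg
cos(38 deg) = 0.7880
sin(38 deg) = 0.6157
R1*R2 = 0.7880 + 0.6157*e12


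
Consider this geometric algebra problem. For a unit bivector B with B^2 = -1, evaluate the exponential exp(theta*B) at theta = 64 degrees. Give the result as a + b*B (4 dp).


For a unit bivector B with B^2 = -1, the exponential series gives
e^(theta*B) = cos(theta) + sin(theta)*B (the GA analogue of Euler's formula).
theta = 64 degrees = 1.117011 rad
cos(64 deg) = 0.4384
sin(64 deg) = 0.8988
exp(theta*B) = 0.4384 + 0.8988*B


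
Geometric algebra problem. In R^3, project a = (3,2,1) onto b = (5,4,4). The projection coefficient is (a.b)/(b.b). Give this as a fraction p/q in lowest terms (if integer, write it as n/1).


Projection coefficient = (a . b) / (b . b)
a . b = 3*5 + 2*4 + 1*4
= 15 + 8 + 4 = 27
b . b = 5^2 + 4^2 + 4^2
= 25 + 16 + 16 = 57
Coefficient = 27/57
In lowest terms: 9/19


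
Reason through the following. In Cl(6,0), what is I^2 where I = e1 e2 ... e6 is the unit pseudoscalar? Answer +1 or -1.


The pseudoscalar I = e1...e_n (product of all n generators) of Cl(p,q) satisfies I^2 = (-1)^(q + n(n-1)/2).
p = 6, q = 0, n = p + q = 6
n(n-1)/2 = 6 * 5 / 2 = 15
Exponent = q + n(n-1)/2 = 0 + 15 = 15
I^2 = (-1)^15 = -1


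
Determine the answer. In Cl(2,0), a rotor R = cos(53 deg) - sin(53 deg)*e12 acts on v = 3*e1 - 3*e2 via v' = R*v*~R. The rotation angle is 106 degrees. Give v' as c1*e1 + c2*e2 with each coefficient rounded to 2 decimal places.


Rotor R = cos(53deg) - sin(53deg)*e12
Rotation angle theta = 2 * 53 = 106 degrees
v' = R*v*~R rotates v by theta.
cos(106deg) = -0.2756, sin(106deg) = 0.9613
v'_1 = 3*cos(106deg) - (-3)*sin(106deg)
= 3*(-0.2756) - (-3)*0.9613
= 2.06
v'_2 = 3*sin(106deg) + (-3)*cos(106deg)
= 3*0.9613 + (-3)*(-0.2756)
= 3.71
v' = 2.06*e1 + 3.71*e2


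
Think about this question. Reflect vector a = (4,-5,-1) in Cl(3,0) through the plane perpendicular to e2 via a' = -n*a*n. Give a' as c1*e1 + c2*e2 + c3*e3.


Reflection formula: a' = -n*a*n, with n = e2 (unit vector, n^2 = 1).
For reflection through hyperplane perp to e2:
The component along e2 flips sign, others stay.
a = (4, -5, -1)
a' = (4, 5, -1)
a' = 4*e1 + 5*e2 - 1*e3


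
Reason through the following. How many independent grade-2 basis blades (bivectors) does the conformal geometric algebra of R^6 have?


The conformal model of R^6 uses Cl(7,1) with m = 6 + 2 = 8 generators.
Number of grade-2 blades = C(m, 2) = C(8, 2)
= 8*7/2 = 28


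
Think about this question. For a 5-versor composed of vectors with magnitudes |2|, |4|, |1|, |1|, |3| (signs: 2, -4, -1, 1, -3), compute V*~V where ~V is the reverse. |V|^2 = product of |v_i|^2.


Each vector v_i has |v_i|^2 = s_i^2
Squared scales: 2^2 = 4, (-4)^2 = 16, (-1)^2 = 1, 1^2 = 1, (-3)^2 = 9
|V|^2 = 4 * 16 * 1 * 1 * 9
= 576


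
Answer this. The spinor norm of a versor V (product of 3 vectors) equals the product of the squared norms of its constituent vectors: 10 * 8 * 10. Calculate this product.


Spinor norm N(V) = |v1|^2 * |v2|^2 * ... * |v3|^2
= 10 * 8 * 10
Running product: 10, 80, 800
N(V) = 800


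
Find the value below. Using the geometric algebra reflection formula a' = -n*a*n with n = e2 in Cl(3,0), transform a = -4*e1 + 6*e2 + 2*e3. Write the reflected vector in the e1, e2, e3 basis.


Reflection formula: a' = -n*a*n, with n = e2 (unit vector, n^2 = 1).
For reflection through hyperplane perp to e2:
The component along e2 flips sign, others stay.
a = (-4, 6, 2)
a' = (-4, -6, 2)
a' = -4*e1 - 6*e2 + 2*e3


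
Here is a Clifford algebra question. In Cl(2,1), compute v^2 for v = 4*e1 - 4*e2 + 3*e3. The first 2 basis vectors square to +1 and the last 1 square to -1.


v^2 = sum of c_i^2 * e_i^2
Positive signature terms (e_i^2 = +1): 4^2 + (-4)^2 = 32
Negative signature terms (e_j^2 = -1): 3^2 = 9
v^2 = 32 - 9 = 23


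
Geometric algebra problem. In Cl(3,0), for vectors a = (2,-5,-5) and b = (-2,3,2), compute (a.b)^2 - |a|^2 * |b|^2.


a . b = 2*(-2) + (-5)*3 + (-5)*2
= -4 + (-15) + (-10) = -29
|a|^2 = 2^2 + (-5)^2 + (-5)^2 = 54
|b|^2 = (-2)^2 + 3^2 + 2^2 = 17
(a.b)^2 = (-29)^2 = 841
|a|^2 * |b|^2 = 54 * 17 = 918
Result = 841 - 918 = -77


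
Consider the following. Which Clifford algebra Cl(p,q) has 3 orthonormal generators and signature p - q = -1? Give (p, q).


We need p + q = 3 and p - q = -1.
Adding: 2p = 3 + (-1) = 2, so p = 1.
Then q = 3 - 1 = 2.
(p, q) = (1, 2)


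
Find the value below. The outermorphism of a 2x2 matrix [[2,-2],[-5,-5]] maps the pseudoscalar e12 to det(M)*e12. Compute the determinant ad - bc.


The outermorphism of a linear map f sends e1^e2 to f(e1)^f(e2).
f(e1) = 2*e1 - 5*e2
f(e2) = -2*e1 - 5*e2
f(e1) ^ f(e2) = (2*e1 - 5*e2) ^ (-2*e1 - 5*e2)
= 2*(-5)*e12 + (-5)*(-2)*e21
= (-10 - 10)*e12
= -20*e12
Coefficient = -20


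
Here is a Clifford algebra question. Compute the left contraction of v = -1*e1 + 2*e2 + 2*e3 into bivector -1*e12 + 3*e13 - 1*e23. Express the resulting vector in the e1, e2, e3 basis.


Left contraction v _| B = <vB>_1 (grade-1 part of the geometric product vB).
Using e1_|e12 = e2, e2_|e12 = -e1, e1_|e13 = e3, e3_|e13 = -e1, e2_|e23 = e3, e3_|e23 = -e2:
e1 coeff: -v2*b12 - v3*b13 = -(2)*(-1) - (2)*(3) = -4
e2 coeff: v1*b12 - v3*b23 = (-1)*(-1) - (2)*(-1) = 3
e3 coeff: v1*b13 + v2*b23 = (-1)*(3) + (2)*(-1) = -5
v _| B = -4*e1 + 3*e2 - 5*e3


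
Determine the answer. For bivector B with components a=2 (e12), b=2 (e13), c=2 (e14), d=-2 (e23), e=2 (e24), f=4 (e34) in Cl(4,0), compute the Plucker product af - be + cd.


Plucker relation: af - be + cd
a*f = 2*4 = 8
b*e = 2*2 = 4
c*d = 2*(-2) = -4
af - be + cd = 8 - 4 + (-4)
= 0


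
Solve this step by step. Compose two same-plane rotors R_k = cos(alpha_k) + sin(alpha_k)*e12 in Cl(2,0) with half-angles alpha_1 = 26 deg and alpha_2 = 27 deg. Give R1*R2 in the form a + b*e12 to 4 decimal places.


Same-plane rotors commute and their half-angles add:
R1*R2 = cos(a1 + a2) + sin(a1 + a2)*e12.
a1 + a2 = 26 + 27 = 53 deg
cos(53 deg) = 0.6018
sin(53 deg) = 0.7986
R1*R2 = 0.6018 + 0.7986*e12


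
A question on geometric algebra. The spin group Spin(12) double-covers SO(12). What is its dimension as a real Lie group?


Spin(n) double-covers SO(n); both have Lie algebra so(n) of dimension n(n-1)/2.
n = 12
n(n-1) = 12 * 11 = 132
dim Spin(12) = 132/2 = 66


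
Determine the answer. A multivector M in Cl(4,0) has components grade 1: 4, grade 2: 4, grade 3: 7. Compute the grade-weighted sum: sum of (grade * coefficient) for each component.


Grade-weighted sum = sum of grade_k * coefficient_k
1*4 = 4
2*4 = 8
3*7 = 21
Total = 4 + 8 + 21 = 33


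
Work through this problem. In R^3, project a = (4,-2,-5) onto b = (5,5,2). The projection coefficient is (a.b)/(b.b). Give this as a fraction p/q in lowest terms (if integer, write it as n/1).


Projection coefficient = (a . b) / (b . b)
a . b = 4*5 + (-2)*5 + (-5)*2
= 20 + (-10) + (-10) = 0
b . b = 5^2 + 5^2 + 2^2
= 25 + 25 + 4 = 54
Coefficient = 0/54
In lowest terms: 0/1


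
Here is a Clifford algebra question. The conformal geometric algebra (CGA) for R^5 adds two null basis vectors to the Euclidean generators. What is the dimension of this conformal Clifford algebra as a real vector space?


The conformal model of R^5 uses Cl(6,1): the 5 Euclidean generators plus two extra orthogonal generators e+ (e+^2 = +1) and e- (e-^2 = -1), from which the null vectors e0, einf are built.
Number of generators m = 5 + 2 = 7.
dim Cl(p,q) = 2^m = 2^7 = 128


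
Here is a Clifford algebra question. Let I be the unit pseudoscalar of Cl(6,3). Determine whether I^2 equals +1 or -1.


The pseudoscalar I = e1...e_n (product of all n generators) of Cl(p,q) satisfies I^2 = (-1)^(q + n(n-1)/2).
p = 6, q = 3, n = p + q = 9
n(n-1)/2 = 9 * 8 / 2 = 36
Exponent = q + n(n-1)/2 = 3 + 36 = 39
I^2 = (-1)^39 = -1


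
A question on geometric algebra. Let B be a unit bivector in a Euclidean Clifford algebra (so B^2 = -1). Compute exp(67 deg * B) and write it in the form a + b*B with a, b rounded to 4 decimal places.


For a unit bivector B with B^2 = -1, the exponential series gives
e^(theta*B) = cos(theta) + sin(theta)*B (the GA analogue of Euler's formula).
theta = 67 degrees = 1.169371 rad
cos(67 deg) = 0.3907
sin(67 deg) = 0.9205
exp(theta*B) = 0.3907 + 0.9205*B


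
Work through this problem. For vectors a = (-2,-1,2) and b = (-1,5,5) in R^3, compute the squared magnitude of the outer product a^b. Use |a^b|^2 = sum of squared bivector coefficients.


a wedge b = (a1*b2 - a2*b1)*e12 + (a1*b3 - a3*b1)*e13 + (a2*b3 - a3*b2)*e23
e12 coeff: (-2)*5 - (-1)*(-1) = -10 - 1 = -11
e13 coeff: (-2)*5 - 2*(-1) = -10 - (-2) = -8
e23 coeff: (-1)*5 - 2*5 = -5 - 10 = -15
|a wedge b|^2 = (-11)^2 + (-8)^2 + (-15)^2
= 121 + 64 + 225
= 410


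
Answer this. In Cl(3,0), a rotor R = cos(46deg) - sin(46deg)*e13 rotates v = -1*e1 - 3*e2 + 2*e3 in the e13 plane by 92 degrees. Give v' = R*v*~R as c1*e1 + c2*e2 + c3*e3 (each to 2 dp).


Rotor R = cos(46deg) - sin(46deg)*e13
Rotation angle theta = 2 * 46 = 92 degrees in the e13 plane (e1 -> e3).
The component perpendicular to the plane (e2) is invariant: v'_2 = v2 = -3.00
cos(92deg) = -0.0349, sin(92deg) = 0.9994
v'_1 = v1*cos(theta) - v3*sin(theta) = -1*(-0.0349) - 2*0.9994 = -1.96
v'_3 = v1*sin(theta) + v3*cos(theta) = -1*0.9994 + 2*(-0.0349) = -1.07
v' = -1.96*e1 - 3.00*e2 - 1.07*e3


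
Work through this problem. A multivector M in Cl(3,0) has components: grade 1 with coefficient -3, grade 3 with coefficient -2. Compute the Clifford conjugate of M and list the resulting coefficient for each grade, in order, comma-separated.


Clifford conjugate sign for grade k: (-1)^(k(k+1)/2)
Grade 1: (-1)^(1*2/2) = (-1)^1 = -1, coeff -3 -> 3
Grade 3: (-1)^(3*4/2) = (-1)^6 = 1, coeff -2 -> -2
Conjugated coefficients: 3, -2


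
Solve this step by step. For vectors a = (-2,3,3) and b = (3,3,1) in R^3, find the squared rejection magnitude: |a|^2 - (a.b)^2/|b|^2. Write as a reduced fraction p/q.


|a|^2 = (-2)^2 + 3^2 + 3^2 = 22
|b|^2 = 3^2 + 3^2 + 1^2 = 19
a . b = (-2)*3 + 3*3 + 3*1 = 6
(a.b)^2 = 6^2 = 36
|rej|^2 = 22 - 36/19
= (418 - 36)/19
= 382/19
In lowest terms: 382/19


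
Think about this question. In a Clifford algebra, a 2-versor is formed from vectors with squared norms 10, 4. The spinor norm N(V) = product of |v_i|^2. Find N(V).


Spinor norm N(V) = |v1|^2 * |v2|^2 * ... * |v2|^2
= 10 * 4
Running product: 10, 40
N(V) = 40


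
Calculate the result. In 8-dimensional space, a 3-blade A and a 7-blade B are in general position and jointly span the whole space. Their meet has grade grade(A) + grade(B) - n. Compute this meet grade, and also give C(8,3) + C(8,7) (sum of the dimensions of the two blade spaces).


Meet grade = grade(A) + grade(B) - n
= 3 + 7 - 8 = 2
C(8,3) = 56
C(8,7) = 8
dim_A + dim_B = 56 + 8 = 64


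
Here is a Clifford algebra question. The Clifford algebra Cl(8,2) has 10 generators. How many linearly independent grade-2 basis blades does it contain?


Number of grade-k basis blades in Cl(p,q) with n = p + q is C(n, k).
n = 8 + 2 = 10
C(10, 2) = 10! / (2! * 8!)
= 3628800 / (2 * 40320)
= 45


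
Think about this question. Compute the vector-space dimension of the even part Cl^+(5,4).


Even subalgebra dimension = 2^(n-1)
n = 5 + 4 = 9
2^(9 - 1) = 2^8 = 256
Verification: sum of C(9,k) for even k = 1 + 36 + 126 + 84 + 9 = 256
Result = 256


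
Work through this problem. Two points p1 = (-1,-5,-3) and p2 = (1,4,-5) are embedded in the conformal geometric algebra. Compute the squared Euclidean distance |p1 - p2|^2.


p1 - p2 = (-2, -9, 2)
|p1 - p2|^2 = (-2)^2 + (-9)^2 + 2^2
= 4 + 81 + 4
= 89


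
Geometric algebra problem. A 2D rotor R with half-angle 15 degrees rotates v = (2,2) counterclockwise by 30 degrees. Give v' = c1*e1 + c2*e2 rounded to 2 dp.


Rotor R = cos(15deg) - sin(15deg)*e12
Rotation angle theta = 2 * 15 = 30 degrees
v' = R*v*~R rotates v by theta.
cos(30deg) = 0.8660, sin(30deg) = 0.5000
v'_1 = 2*cos(30deg) - 2*sin(30deg)
= 2*0.8660 - 2*0.5000
= 0.73
v'_2 = 2*sin(30deg) + 2*cos(30deg)
= 2*0.5000 + 2*0.8660
= 2.73
v' = 0.73*e1 + 2.73*e2


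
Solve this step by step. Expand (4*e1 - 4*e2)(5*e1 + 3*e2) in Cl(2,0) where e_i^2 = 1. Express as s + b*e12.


Expand: (4*e1 - 4*e2)(5*e1 + 3*e2)
= 4*5*e1e1 + 4*3*e1e2 + (-4)*5*e2e1 + (-4)*3*e2e2
Using e1^2 = e2^2 = 1, e2e1 = -e1e2:
Scalar part s = 4*5 + (-4)*3 = 20 + (-12) = 8
Bivector part b = 4*3 - (-4)*5 = 12 - (-20) = 32
uv = 8 + 32*e12


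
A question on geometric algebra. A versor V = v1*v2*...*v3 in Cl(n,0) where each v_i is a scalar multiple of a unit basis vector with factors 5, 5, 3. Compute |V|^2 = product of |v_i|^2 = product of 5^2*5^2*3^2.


Each vector v_i has |v_i|^2 = s_i^2
Squared scales: 5^2 = 25, 5^2 = 25, 3^2 = 9
|V|^2 = 25 * 25 * 9
= 5625


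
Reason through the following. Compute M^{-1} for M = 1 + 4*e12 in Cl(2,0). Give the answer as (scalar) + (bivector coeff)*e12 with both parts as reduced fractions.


M = 1 + 4*e12, where e12^2 = -1.
Since M commutes with its reverse ~M = a - b*e12, M * ~M = a^2 - b^2*e12^2 = a^2 + b^2.
So M^{-1} = ~M / (a^2 + b^2) = (a - b*e12)/(a^2 + b^2).
a^2 + b^2 = 1 + 16 = 17
Scalar part = 1/17 = 1/17
Bivector coeff = -4/17 = -4/17
M^{-1} = 1/17 - 4/17*e12


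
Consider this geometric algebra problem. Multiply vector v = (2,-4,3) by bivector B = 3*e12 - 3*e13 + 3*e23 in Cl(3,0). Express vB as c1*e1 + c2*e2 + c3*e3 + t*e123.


vB has grade-1 (vector) and grade-3 (trivector) parts: vB = (v _| B) + (v ^ B).
Vector part <vB>_1:
  e1: -v2*b12 - v3*b13 = -(-4)*(3) - (3)*(-3) = 21
  e2: v1*b12 - v3*b23 = (2)*(3) - (3)*(3) = -3
  e3: v1*b13 + v2*b23 = (2)*(-3) + (-4)*(3) = -18
Trivector part <vB>_3:
  e123: v1*b23 - v2*b13 + v3*b12 = (2)*(3) - (-4)*(-3) + (3)*(3) = 3
vB = 21*e1 - 3*e2 - 18*e3 + 3*e123


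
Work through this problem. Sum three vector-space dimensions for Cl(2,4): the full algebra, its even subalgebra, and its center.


n = 2 + 4 = 6
Total dim = 2^6 = 64
Even subalgebra dim = 2^5 = 32
n is even, so center dim = 1
Sum = 64 + 32 + 1 = 97


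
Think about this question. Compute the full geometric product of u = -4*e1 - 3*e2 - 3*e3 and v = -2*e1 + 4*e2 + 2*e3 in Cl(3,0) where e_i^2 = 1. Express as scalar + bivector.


In Cl(3,0): e_i^2 = 1, e_ie_j = -e_je_i for i != j.
Scalar part = u . v = (-4)*(-2) + (-3)*4 + (-3)*2
= 8 + (-12) + (-6) = -10
e12 coeff = (-4)*4 - (-3)*(-2) = -16 - 6 = -22
e13 coeff = (-4)*2 - (-3)*(-2) = -8 - 6 = -14
e23 coeff = (-3)*2 - (-3)*4 = -6 - (-12) = 6
uv = -10 - 22*e12 - 14*e13 + 6*e23


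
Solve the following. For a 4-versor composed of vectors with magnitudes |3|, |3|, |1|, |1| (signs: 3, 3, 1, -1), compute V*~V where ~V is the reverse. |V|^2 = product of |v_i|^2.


Each vector v_i has |v_i|^2 = s_i^2
Squared scales: 3^2 = 9, 3^2 = 9, 1^2 = 1, (-1)^2 = 1
|V|^2 = 9 * 9 * 1 * 1
= 81


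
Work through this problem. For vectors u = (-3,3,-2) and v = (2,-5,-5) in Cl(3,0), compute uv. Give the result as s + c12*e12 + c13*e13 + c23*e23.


In Cl(3,0): e_i^2 = 1, e_ie_j = -e_je_i for i != j.
Scalar part = u . v = (-3)*2 + 3*(-5) + (-2)*(-5)
= -6 + (-15) + 10 = -11
e12 coeff = (-3)*(-5) - 3*2 = 15 - 6 = 9
e13 coeff = (-3)*(-5) - (-2)*2 = 15 - (-4) = 19
e23 coeff = 3*(-5) - (-2)*(-5) = -15 - 10 = -25
uv = -11 + 9*e12 + 19*e13 - 25*e23


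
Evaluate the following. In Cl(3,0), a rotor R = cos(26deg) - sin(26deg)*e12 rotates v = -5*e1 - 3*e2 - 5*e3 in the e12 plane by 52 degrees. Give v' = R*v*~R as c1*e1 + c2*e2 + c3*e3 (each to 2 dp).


Rotor R = cos(26deg) - sin(26deg)*e12
Rotation angle theta = 2 * 26 = 52 degrees in the e12 plane (e1 -> e2).
The component perpendicular to the plane (e3) is invariant: v'_3 = v3 = -5.00
cos(52deg) = 0.6157, sin(52deg) = 0.7880
v'_1 = v1*cos(theta) - v2*sin(theta) = -5*0.6157 - (-3)*0.7880 = -0.71
v'_2 = v1*sin(theta) + v2*cos(theta) = -5*0.7880 + (-3)*0.6157 = -5.79
v' = -0.71*e1 - 5.79*e2 - 5.00*e3


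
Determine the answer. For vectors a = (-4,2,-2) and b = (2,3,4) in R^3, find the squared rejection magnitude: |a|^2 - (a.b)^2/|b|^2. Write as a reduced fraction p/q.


|a|^2 = (-4)^2 + 2^2 + (-2)^2 = 24
|b|^2 = 2^2 + 3^2 + 4^2 = 29
a . b = (-4)*2 + 2*3 + (-2)*4 = -10
(a.b)^2 = (-10)^2 = 100
|rej|^2 = 24 - 100/29
= (696 - 100)/29
= 596/29
In lowest terms: 596/29


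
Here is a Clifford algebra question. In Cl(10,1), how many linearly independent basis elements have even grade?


Even subalgebra dimension = 2^(n-1)
n = 10 + 1 = 11
2^(11 - 1) = 2^10 = 1024
Verification: sum of C(11,k) for even k = 1 + 55 + 330 + 462 + 165 + 11 = 1024
Result = 1024


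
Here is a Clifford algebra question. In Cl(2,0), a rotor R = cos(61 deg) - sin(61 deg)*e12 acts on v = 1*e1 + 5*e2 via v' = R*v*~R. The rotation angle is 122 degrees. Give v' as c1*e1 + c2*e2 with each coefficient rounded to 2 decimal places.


Rotor R = cos(61deg) - sin(61deg)*e12
Rotation angle theta = 2 * 61 = 122 degrees
v' = R*v*~R rotates v by theta.
cos(122deg) = -0.5299, sin(122deg) = 0.8480
v'_1 = 1*cos(122deg) - 5*sin(122deg)
= 1*(-0.5299) - 5*0.8480
= -4.77
v'_2 = 1*sin(122deg) + 5*cos(122deg)
= 1*0.8480 + 5*(-0.5299)
= -1.80
v' = -4.77*e1 - 1.80*e2


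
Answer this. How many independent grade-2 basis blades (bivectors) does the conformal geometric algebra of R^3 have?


The conformal model of R^3 uses Cl(4,1) with m = 3 + 2 = 5 generators.
Number of grade-2 blades = C(m, 2) = C(5, 2)
= 5*4/2 = 10


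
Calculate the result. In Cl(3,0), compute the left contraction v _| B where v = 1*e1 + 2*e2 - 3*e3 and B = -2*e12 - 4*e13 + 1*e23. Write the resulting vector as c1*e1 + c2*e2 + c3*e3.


Left contraction v _| B = <vB>_1 (grade-1 part of the geometric product vB).
Using e1_|e12 = e2, e2_|e12 = -e1, e1_|e13 = e3, e3_|e13 = -e1, e2_|e23 = e3, e3_|e23 = -e2:
e1 coeff: -v2*b12 - v3*b13 = -(2)*(-2) - (-3)*(-4) = -8
e2 coeff: v1*b12 - v3*b23 = (1)*(-2) - (-3)*(1) = 1
e3 coeff: v1*b13 + v2*b23 = (1)*(-4) + (2)*(1) = -2
v _| B = -8*e1 + 1*e2 - 2*e3


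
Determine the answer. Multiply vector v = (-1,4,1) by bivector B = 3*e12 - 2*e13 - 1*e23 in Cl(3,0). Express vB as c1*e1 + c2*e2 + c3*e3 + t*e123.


vB has grade-1 (vector) and grade-3 (trivector) parts: vB = (v _| B) + (v ^ B).
Vector part <vB>_1:
  e1: -v2*b12 - v3*b13 = -(4)*(3) - (1)*(-2) = -10
  e2: v1*b12 - v3*b23 = (-1)*(3) - (1)*(-1) = -2
  e3: v1*b13 + v2*b23 = (-1)*(-2) + (4)*(-1) = -2
Trivector part <vB>_3:
  e123: v1*b23 - v2*b13 + v3*b12 = (-1)*(-1) - (4)*(-2) + (1)*(3) = 12
vB = -10*e1 - 2*e2 - 2*e3 + 12*e123


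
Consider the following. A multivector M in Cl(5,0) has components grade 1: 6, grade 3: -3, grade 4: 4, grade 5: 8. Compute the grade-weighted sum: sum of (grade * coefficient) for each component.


Grade-weighted sum = sum of grade_k * coefficient_k
1*6 = 6
3*(-3) = -9
4*4 = 16
5*8 = 40
Total = 6 + (-9) + 16 + 40 = 53


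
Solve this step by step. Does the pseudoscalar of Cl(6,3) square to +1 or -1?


The pseudoscalar I = e1...e_n (product of all n generators) of Cl(p,q) satisfies I^2 = (-1)^(q + n(n-1)/2).
p = 6, q = 3, n = p + q = 9
n(n-1)/2 = 9 * 8 / 2 = 36
Exponent = q + n(n-1)/2 = 3 + 36 = 39
I^2 = (-1)^39 = -1


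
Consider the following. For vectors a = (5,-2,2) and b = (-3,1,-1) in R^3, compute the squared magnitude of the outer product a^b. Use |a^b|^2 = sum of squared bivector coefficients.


a wedge b = (a1*b2 - a2*b1)*e12 + (a1*b3 - a3*b1)*e13 + (a2*b3 - a3*b2)*e23
e12 coeff: 5*1 - (-2)*(-3) = 5 - 6 = -1
e13 coeff: 5*(-1) - 2*(-3) = -5 - (-6) = 1
e23 coeff: (-2)*(-1) - 2*1 = 2 - 2 = 0
|a wedge b|^2 = (-1)^2 + 1^2 + 0^2
= 1 + 1 + 0
= 2


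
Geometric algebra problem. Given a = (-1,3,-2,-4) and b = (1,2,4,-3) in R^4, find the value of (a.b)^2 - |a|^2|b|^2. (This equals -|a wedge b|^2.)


a . b = (-1)*1 + 3*2 + (-2)*4 + (-4)*(-3)
= -1 + 6 + (-8) + 12 = 9
|a|^2 = (-1)^2 + 3^2 + (-2)^2 + (-4)^2 = 30
|b|^2 = 1^2 + 2^2 + 4^2 + (-3)^2 = 30
(a.b)^2 = 9^2 = 81
|a|^2 * |b|^2 = 30 * 30 = 900
Result = 81 - 900 = -819


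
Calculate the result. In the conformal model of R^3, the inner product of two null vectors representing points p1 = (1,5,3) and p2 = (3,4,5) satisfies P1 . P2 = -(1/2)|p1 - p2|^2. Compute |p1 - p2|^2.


p1 - p2 = (-2, 1, -2)
|p1 - p2|^2 = (-2)^2 + 1^2 + (-2)^2
= 4 + 1 + 4
= 9


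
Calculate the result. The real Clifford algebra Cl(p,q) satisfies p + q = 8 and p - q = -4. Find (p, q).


We need p + q = 8 and p - q = -4.
Adding: 2p = 8 + (-4) = 4, so p = 2.
Then q = 8 - 2 = 6.
(p, q) = (2, 6)


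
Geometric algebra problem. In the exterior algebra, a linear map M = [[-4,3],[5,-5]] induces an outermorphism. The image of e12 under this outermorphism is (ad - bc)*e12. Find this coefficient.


The outermorphism of a linear map f sends e1^e2 to f(e1)^f(e2).
f(e1) = -4*e1 + 5*e2
f(e2) = 3*e1 - 5*e2
f(e1) ^ f(e2) = (-4*e1 + 5*e2) ^ (3*e1 - 5*e2)
= (-4)*(-5)*e12 + 5*3*e21
= (20 - 15)*e12
= 5*e12
Coefficient = 5


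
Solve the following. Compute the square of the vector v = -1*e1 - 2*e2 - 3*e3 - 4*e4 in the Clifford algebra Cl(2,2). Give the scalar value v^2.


v^2 = sum of c_i^2 * e_i^2
Positive signature terms (e_i^2 = +1): (-1)^2 + (-2)^2 = 5
Negative signature terms (e_j^2 = -1): (-3)^2 + (-4)^2 = 25
v^2 = 5 - 25 = -20


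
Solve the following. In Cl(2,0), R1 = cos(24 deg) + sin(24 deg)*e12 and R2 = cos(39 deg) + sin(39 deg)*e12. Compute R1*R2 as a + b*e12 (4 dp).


Same-plane rotors commute and their half-angles add:
R1*R2 = cos(a1 + a2) + sin(a1 + a2)*e12.
a1 + a2 = 24 + 39 = 63 deg
cos(63 deg) = 0.4540
sin(63 deg) = 0.8910
R1*R2 = 0.4540 + 0.8910*e12


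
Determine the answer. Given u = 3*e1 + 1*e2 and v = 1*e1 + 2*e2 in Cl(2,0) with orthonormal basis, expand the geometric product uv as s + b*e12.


Expand: (3*e1 + 1*e2)(1*e1 + 2*e2)
= 3*1*e1e1 + 3*2*e1e2 + 1*1*e2e1 + 1*2*e2e2
Using e1^2 = e2^2 = 1, e2e1 = -e1e2:
Scalar part s = 3*1 + 1*2 = 3 + 2 = 5
Bivector part b = 3*2 - 1*1 = 6 - 1 = 5
uv = 5 + 5*e12


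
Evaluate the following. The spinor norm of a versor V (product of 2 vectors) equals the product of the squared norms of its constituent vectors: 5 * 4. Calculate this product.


Spinor norm N(V) = |v1|^2 * |v2|^2 * ... * |v2|^2
= 5 * 4
Running product: 5, 20
N(V) = 20


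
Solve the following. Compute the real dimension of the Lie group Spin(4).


Spin(n) double-covers SO(n); both have Lie algebra so(n) of dimension n(n-1)/2.
n = 4
n(n-1) = 4 * 3 = 12
dim Spin(4) = 12/2 = 6


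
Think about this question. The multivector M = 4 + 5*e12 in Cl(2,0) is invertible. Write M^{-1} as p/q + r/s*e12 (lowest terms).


M = 4 + 5*e12, where e12^2 = -1.
Since M commutes with its reverse ~M = a - b*e12, M * ~M = a^2 - b^2*e12^2 = a^2 + b^2.
So M^{-1} = ~M / (a^2 + b^2) = (a - b*e12)/(a^2 + b^2).
a^2 + b^2 = 16 + 25 = 41
Scalar part = 4/41 = 4/41
Bivector coeff = -5/41 = -5/41
M^{-1} = 4/41 - 5/41*e12


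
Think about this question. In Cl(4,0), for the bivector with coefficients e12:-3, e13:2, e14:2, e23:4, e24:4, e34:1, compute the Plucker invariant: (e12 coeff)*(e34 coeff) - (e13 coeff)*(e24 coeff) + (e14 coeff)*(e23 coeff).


Plucker relation: af - be + cd
a*f = (-3)*1 = -3
b*e = 2*4 = 8
c*d = 2*4 = 8
af - be + cd = -3 - 8 + 8
= -3


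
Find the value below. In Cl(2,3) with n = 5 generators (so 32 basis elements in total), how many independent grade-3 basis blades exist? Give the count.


Number of grade-k basis blades in Cl(p,q) with n = p + q is C(n, k).
n = 2 + 3 = 5
C(5, 3) = 5! / (3! * 2!)
= 120 / (6 * 2)
= 10


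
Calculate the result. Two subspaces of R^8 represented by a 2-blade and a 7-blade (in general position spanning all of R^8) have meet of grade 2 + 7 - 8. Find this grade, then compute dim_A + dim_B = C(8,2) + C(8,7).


Meet grade = grade(A) + grade(B) - n
= 2 + 7 - 8 = 1
C(8,2) = 28
C(8,7) = 8
dim_A + dim_B = 28 + 8 = 36


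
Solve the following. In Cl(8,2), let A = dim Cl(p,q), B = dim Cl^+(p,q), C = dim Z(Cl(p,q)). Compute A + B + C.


n = 8 + 2 = 10
Total dim = 2^10 = 1024
Even subalgebra dim = 2^9 = 512
n is even, so center dim = 1
Sum = 1024 + 512 + 1 = 1537


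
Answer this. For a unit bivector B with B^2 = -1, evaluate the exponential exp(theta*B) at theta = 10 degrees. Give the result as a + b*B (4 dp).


For a unit bivector B with B^2 = -1, the exponential series gives
e^(theta*B) = cos(theta) + sin(theta)*B (the GA analogue of Euler's formula).
theta = 10 degrees = 0.174533 rad
cos(10 deg) = 0.9848
sin(10 deg) = 0.1736
exp(theta*B) = 0.9848 + 0.1736*B


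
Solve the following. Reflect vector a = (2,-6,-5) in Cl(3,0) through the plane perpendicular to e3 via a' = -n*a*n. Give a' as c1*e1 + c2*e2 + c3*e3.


Reflection formula: a' = -n*a*n, with n = e3 (unit vector, n^2 = 1).
For reflection through hyperplane perp to e3:
The component along e3 flips sign, others stay.
a = (2, -6, -5)
a' = (2, -6, 5)
a' = 2*e1 - 6*e2 + 5*e3


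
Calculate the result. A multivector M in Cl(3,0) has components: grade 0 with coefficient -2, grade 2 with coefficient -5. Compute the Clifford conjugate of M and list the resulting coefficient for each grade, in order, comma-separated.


Clifford conjugate sign for grade k: (-1)^(k(k+1)/2)
Grade 0: (-1)^(0*1/2) = (-1)^0 = 1, coeff -2 -> -2
Grade 2: (-1)^(2*3/2) = (-1)^3 = -1, coeff -5 -> 5
Conjugated coefficients: -2, 5


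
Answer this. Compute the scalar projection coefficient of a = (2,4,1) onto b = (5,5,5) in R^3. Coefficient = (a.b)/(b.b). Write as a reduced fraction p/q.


Projection coefficient = (a . b) / (b . b)
a . b = 2*5 + 4*5 + 1*5
= 10 + 20 + 5 = 35
b . b = 5^2 + 5^2 + 5^2
= 25 + 25 + 25 = 75
Coefficient = 35/75
In lowest terms: 7/15


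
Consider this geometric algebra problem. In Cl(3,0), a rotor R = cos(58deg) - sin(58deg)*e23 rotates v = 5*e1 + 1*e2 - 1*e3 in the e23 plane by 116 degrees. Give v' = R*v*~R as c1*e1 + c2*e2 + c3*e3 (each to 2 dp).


Rotor R = cos(58deg) - sin(58deg)*e23
Rotation angle theta = 2 * 58 = 116 degrees in the e23 plane (e2 -> e3).
The component perpendicular to the plane (e1) is invariant: v'_1 = v1 = 5.00
cos(116deg) = -0.4384, sin(116deg) = 0.8988
v'_2 = v2*cos(theta) - v3*sin(theta) = 1*(-0.4384) - (-1)*0.8988 = 0.46
v'_3 = v2*sin(theta) + v3*cos(theta) = 1*0.8988 + (-1)*(-0.4384) = 1.34
v' = 5.00*e1 + 0.46*e2 + 1.34*e3


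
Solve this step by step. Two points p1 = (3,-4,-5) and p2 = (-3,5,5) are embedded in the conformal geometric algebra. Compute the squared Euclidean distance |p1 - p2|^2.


p1 - p2 = (6, -9, -10)
|p1 - p2|^2 = 6^2 + (-9)^2 + (-10)^2
= 36 + 81 + 100
= 217


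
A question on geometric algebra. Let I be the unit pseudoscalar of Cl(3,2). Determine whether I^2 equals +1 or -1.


The pseudoscalar I = e1...e_n (product of all n generators) of Cl(p,q) satisfies I^2 = (-1)^(q + n(n-1)/2).
p = 3, q = 2, n = p + q = 5
n(n-1)/2 = 5 * 4 / 2 = 10
Exponent = q + n(n-1)/2 = 2 + 10 = 12
I^2 = (-1)^12 = +1


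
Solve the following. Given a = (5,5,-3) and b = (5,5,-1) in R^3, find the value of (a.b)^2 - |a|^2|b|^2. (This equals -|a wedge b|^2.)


a . b = 5*5 + 5*5 + (-3)*(-1)
= 25 + 25 + 3 = 53
|a|^2 = 5^2 + 5^2 + (-3)^2 = 59
|b|^2 = 5^2 + 5^2 + (-1)^2 = 51
(a.b)^2 = 53^2 = 2809
|a|^2 * |b|^2 = 59 * 51 = 3009
Result = 2809 - 3009 = -200


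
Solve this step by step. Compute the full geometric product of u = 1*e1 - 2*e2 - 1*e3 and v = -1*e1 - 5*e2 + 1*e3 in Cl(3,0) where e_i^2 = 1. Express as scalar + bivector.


In Cl(3,0): e_i^2 = 1, e_ie_j = -e_je_i for i != j.
Scalar part = u . v = 1*(-1) + (-2)*(-5) + (-1)*1
= -1 + 10 + (-1) = 8
e12 coeff = 1*(-5) - (-2)*(-1) = -5 - 2 = -7
e13 coeff = 1*1 - (-1)*(-1) = 1 - 1 = 0
e23 coeff = (-2)*1 - (-1)*(-5) = -2 - 5 = -7
uv = 8 - 7*e12 + 0*e13 - 7*e23


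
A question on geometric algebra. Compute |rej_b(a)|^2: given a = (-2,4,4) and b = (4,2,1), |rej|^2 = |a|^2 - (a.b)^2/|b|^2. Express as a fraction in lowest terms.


|a|^2 = (-2)^2 + 4^2 + 4^2 = 36
|b|^2 = 4^2 + 2^2 + 1^2 = 21
a . b = (-2)*4 + 4*2 + 4*1 = 4
(a.b)^2 = 4^2 = 16
|rej|^2 = 36 - 16/21
= (756 - 16)/21
= 740/21
In lowest terms: 740/21


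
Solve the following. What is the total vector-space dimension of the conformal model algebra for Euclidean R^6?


The conformal model of R^6 uses Cl(7,1): the 6 Euclidean generators plus two extra orthogonal generators e+ (e+^2 = +1) and e- (e-^2 = -1), from which the null vectors e0, einf are built.
Number of generators m = 6 + 2 = 8.
dim Cl(p,q) = 2^m = 2^8 = 256


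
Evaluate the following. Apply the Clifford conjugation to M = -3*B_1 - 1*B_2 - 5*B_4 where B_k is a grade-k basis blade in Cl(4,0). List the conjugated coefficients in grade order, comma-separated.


Clifford conjugate sign for grade k: (-1)^(k(k+1)/2)
Grade 1: (-1)^(1*2/2) = (-1)^1 = -1, coeff -3 -> 3
Grade 2: (-1)^(2*3/2) = (-1)^3 = -1, coeff -1 -> 1
Grade 4: (-1)^(4*5/2) = (-1)^10 = 1, coeff -5 -> -5
Conjugated coefficients: 3, 1, -5


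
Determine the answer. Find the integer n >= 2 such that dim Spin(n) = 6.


dim Spin(n) = dim so(n) = n(n-1)/2.
Solve n(n-1)/2 = 6, i.e. n^2 - n - 12 = 0.
Discriminant = 1 + 8*6 = 49
n = (1 + sqrt(49))/2 = (1 + 7)/2 = 4


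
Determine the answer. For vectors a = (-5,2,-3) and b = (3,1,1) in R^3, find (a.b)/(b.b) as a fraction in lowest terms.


Projection coefficient = (a . b) / (b . b)
a . b = (-5)*3 + 2*1 + (-3)*1
= -15 + 2 + (-3) = -16
b . b = 3^2 + 1^2 + 1^2
= 9 + 1 + 1 = 11
Coefficient = -16/11
In lowest terms: -16/11


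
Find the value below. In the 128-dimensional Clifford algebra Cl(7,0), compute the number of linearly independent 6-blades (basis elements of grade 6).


Number of grade-k basis blades in Cl(p,q) with n = p + q is C(n, k).
n = 7 + 0 = 7
C(7, 6) = 7! / (6! * 1!)
= 5040 / (720 * 1)
= 7
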